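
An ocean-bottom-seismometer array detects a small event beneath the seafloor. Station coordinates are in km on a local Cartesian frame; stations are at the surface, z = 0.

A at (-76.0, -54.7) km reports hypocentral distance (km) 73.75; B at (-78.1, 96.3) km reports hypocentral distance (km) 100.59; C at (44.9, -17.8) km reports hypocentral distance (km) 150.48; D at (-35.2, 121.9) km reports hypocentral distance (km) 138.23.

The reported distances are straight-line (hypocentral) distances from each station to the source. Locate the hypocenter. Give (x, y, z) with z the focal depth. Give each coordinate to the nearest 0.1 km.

Each station gives a sphere (x−x_i)² + (y−y_i)² + z² = d_i² (stations at z=0).
Subtracting the A sphere from B and C: z² cancels, leaving linear equations in x and y:
-4.2 x + 302.0 y = 1925.92
241.8 x + 73.8 y = -23640.41
Solving: x ≈ -99.293, y ≈ 4.996 km (keep extra digits for the depth step; rounded: -99.3, 5.0).
Then from the A sphere: z² = 73.75² − (x + 76.0)² − (y + 54.7)² with x = -99.293, y = 4.996, so z ≈ 36.509 ≈ 36.5 km.

x ≈ -99.3 km, y ≈ 5.0 km, depth ≈ 36.5 km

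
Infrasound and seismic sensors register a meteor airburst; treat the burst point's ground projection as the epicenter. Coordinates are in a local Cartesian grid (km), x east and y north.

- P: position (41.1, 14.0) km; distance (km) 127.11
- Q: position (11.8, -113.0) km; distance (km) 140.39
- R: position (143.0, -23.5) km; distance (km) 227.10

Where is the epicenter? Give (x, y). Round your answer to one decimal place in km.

(-83.7, -10.1)

Circle about each station: (x − 41.1)² + (y − 14.0)² = 127.11²; (x − 11.8)² + (y + 113.0)² = 140.39²; (x − 143.0)² + (y + 23.5)² = 227.10².
Subtracting the P equation from the Q and R equations removes the quadratic terms:
-58.6 x − 254.0 y = 7470.63
203.8 x − 75.0 y = -16301.42
Solving the 2×2 system: x ≈ -83.7, y ≈ -10.1 km.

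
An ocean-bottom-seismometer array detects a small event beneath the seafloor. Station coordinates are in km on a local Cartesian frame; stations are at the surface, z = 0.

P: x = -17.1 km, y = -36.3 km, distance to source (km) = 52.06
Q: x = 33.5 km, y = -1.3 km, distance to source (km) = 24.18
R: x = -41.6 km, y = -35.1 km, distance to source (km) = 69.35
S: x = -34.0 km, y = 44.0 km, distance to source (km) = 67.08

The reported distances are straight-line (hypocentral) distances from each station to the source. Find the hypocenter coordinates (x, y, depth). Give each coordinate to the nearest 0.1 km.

x ≈ 15.3 km, y ≈ 1.3 km, depth ≈ 15.7 km

Each station gives a sphere (x−x_i)² + (y−y_i)² + z² = d_i² (stations at z=0).
Subtracting the P sphere from Q and R: z² cancels, leaving linear equations in x and y:
101.2 x + 70.0 y = 1639.41
-49.0 x + 2.4 y = -746.71
Solving: x ≈ 15.302, y ≈ 1.297 km (keep extra digits for the depth step; rounded: 15.3, 1.3).
Then from the P sphere: z² = 52.06² − (x + 17.1)² − (y + 36.3)² with x = 15.302, y = 1.297, so z ≈ 15.710 ≈ 15.7 km.
Check against S (with the unrounded solution): distance 67.09 ≈ 67.08 km. ✓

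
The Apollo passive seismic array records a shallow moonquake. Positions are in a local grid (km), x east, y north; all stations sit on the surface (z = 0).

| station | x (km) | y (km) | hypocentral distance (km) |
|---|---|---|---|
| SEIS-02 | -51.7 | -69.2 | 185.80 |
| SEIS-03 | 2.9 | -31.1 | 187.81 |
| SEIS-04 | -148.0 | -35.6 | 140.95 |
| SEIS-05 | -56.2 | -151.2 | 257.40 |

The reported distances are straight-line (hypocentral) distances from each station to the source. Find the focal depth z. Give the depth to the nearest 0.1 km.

Each station gives a sphere (x−x_i)² + (y−y_i)² + z² = d_i² (stations at z=0).
Subtracting the SEIS-02 sphere from SEIS-03 and SEIS-04: z² cancels, leaving linear equations in x and y:
109.2 x + 76.2 y = -7236.87
-192.6 x + 67.2 y = 30364.57
Solving: x ≈ -127.194, y ≈ 87.306 km (keep extra digits for the depth step; rounded: -127.2, 87.3).
Then from the SEIS-02 sphere: z² = 185.80² − (x + 51.7)² − (y + 69.2)² with x = -127.194, y = 87.306, so z ≈ 65.789 ≈ 65.8 km.
Check against SEIS-05 (with the unrounded solution): distance 257.40 ≈ 257.40 km. ✓

depth ≈ 65.8 km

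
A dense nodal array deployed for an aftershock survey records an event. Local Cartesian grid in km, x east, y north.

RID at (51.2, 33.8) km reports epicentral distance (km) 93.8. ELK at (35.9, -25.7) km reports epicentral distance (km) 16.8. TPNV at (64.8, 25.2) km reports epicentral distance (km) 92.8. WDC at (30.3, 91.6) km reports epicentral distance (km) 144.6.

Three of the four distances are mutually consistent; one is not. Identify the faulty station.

ELK

Solve using three stations at a time. Using RID, TPNV, WDC (subtract circle equations pairwise → linear system) gives (x, y) ≈ (13.3, -52.0).
Distances from that point to each station vs reported:
  RID: calculated 93.8 vs reported 93.8 → residual 0.0 km
  ELK: calculated 34.6 vs reported 16.8 → residual 17.8 km
  TPNV: calculated 92.8 vs reported 92.8 → residual 0.0 km
  WDC: calculated 144.6 vs reported 144.6 → residual 0.0 km
RID, TPNV, WDC are mutually consistent (residuals ≈ 0); ELK is off by 17.8 km.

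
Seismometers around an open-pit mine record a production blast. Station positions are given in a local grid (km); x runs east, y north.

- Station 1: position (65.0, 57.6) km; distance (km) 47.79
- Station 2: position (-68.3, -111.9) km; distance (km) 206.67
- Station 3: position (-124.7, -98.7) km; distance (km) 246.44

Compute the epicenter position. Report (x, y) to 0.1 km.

x ≈ 92.2 km, y ≈ 18.3 km

Circle about each station: (x − 65.0)² + (y − 57.6)² = 47.79²; (x + 68.3)² + (y + 111.9)² = 206.67²; (x + 124.7)² + (y + 98.7)² = 246.44².
Subtracting pairs of circle equations eliminates x²+y² and gives linear equations (the radical axes):
-266.6 x − 339.0 y = -30784.86
-379.4 x − 312.6 y = -40699.77
Solving the 2×2 system: x ≈ 92.2, y ≈ 18.3 km.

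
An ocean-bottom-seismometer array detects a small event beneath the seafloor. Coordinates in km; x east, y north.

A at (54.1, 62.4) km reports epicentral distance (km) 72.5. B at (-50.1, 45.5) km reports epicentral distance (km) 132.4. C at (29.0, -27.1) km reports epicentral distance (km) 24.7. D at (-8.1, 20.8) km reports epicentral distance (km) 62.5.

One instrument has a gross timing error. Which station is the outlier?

B

Solve using three stations at a time. Using A, C, D (subtract circle equations pairwise → linear system) gives (x, y) ≈ (46.4, -9.7).
Distances from that point to each station vs reported:
  A: calculated 72.5 vs reported 72.5 → residual 0.0 km
  B: calculated 111.2 vs reported 132.4 → residual 21.2 km
  C: calculated 24.7 vs reported 24.7 → residual 0.0 km
  D: calculated 62.5 vs reported 62.5 → residual 0.0 km
A, C, D are mutually consistent (residuals ≈ 0); B is off by 21.2 km.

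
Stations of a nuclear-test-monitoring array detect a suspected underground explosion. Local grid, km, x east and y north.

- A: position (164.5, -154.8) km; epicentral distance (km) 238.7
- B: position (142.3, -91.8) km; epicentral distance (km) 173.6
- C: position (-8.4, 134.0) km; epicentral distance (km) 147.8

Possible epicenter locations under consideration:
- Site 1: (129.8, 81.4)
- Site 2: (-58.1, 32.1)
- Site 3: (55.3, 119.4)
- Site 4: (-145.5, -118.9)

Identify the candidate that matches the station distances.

Site 1

For each candidate, compare |candidate − station| to the reported distance:
Site 1: residuals A 0.0, B 0.1, C 0.1 → max 0.1 km
Site 2: residuals A 52.0, B 62.0, C 34.4 → max 62.0 km
Site 3: residuals A 56.4, B 54.8, C 82.4 → max 82.4 km
Site 4: residuals A 73.4, B 115.5, C 139.9 → max 139.9 km
Only Site 1 has all residuals ≈ 0.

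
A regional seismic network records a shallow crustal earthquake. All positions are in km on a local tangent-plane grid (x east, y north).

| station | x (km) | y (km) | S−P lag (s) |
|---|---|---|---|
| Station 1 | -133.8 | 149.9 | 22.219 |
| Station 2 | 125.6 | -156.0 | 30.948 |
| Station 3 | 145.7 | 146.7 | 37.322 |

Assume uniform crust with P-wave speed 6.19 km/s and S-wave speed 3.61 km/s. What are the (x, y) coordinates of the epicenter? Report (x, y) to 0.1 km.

Distance from S−P lag: d = Δt · v_P v_S / (v_P − v_S) = Δt · (6.19·3.61)/(6.19−3.61) ≈ 8.6612·Δt.
So d_Station 1 = 192.44, d_Station 2 = 268.05, d_Station 3 = 323.25 km.
Circle about each station: (x + 133.8)² + (y − 149.9)² = 192.44²; (x − 125.6)² + (y + 156.0)² = 268.05²; (x − 145.7)² + (y − 146.7)² = 323.25².
Subtracting pairs of circle equations eliminates x²+y² and gives linear equations (the radical axes):
518.8 x − 611.8 y = -35078.74
559.0 x − 6.4 y = -65080.48
Solving the 2×2 system: x ≈ -116.9, y ≈ -41.8 km.

x ≈ -116.9 km, y ≈ -41.8 km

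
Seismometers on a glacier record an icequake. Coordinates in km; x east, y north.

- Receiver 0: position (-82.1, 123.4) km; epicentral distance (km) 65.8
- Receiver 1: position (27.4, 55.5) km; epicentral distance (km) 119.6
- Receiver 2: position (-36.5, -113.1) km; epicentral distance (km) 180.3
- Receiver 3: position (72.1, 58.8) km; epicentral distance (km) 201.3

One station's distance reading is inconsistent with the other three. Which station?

Solve using three stations at a time. Using Receiver 0, Receiver 1, Receiver 2 (subtract circle equations pairwise → linear system) gives (x, y) ≈ (-92.2, 58.4).
Distances from that point to each station vs reported:
  Receiver 0: calculated 65.8 vs reported 65.8 → residual 0.0 km
  Receiver 1: calculated 119.6 vs reported 119.6 → residual 0.0 km
  Receiver 2: calculated 180.3 vs reported 180.3 → residual 0.0 km
  Receiver 3: calculated 164.3 vs reported 201.3 → residual 37.0 km
Receiver 0, Receiver 1, Receiver 2 are mutually consistent (residuals ≈ 0); Receiver 3 is off by 37.0 km.

Receiver 3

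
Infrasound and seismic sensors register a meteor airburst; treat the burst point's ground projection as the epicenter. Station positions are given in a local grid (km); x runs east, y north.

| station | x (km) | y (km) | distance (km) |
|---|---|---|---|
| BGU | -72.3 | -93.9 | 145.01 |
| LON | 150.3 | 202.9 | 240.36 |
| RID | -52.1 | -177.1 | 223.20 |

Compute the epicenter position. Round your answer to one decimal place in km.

Circle about each station: (x + 72.3)² + (y + 93.9)² = 145.01²; (x − 150.3)² + (y − 202.9)² = 240.36²; (x + 52.1)² + (y + 177.1)² = 223.20².
Subtracting the BGU equation from the LON and RID equations removes the quadratic terms:
445.2 x + 593.6 y = 12968.97
40.4 x − 166.4 y = -8756.02
Solving the 2×2 system: x ≈ -31.0, y ≈ 45.1 km.
Check against BGU (with the unrounded x, y): √((x + 72.3)²+(y + 93.9)²) = 145.00 ≈ 145.01 km. ✓

(-31.0, 45.1)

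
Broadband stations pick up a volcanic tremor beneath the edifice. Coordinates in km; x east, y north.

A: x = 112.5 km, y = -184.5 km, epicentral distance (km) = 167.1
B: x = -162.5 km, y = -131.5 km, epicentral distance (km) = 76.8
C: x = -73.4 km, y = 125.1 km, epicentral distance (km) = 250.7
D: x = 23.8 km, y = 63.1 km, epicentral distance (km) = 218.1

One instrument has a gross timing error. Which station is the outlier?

A

Solve using three stations at a time. Using B, C, D (subtract circle equations pairwise → linear system) gives (x, y) ≈ (-86.1, -125.2).
Distances from that point to each station vs reported:
  A: calculated 207.2 vs reported 167.1 → residual 40.1 km
  B: calculated 76.7 vs reported 76.8 → residual 0.1 km
  C: calculated 250.7 vs reported 250.7 → residual 0.0 km
  D: calculated 218.1 vs reported 218.1 → residual 0.0 km
B, C, D are mutually consistent (residuals ≈ 0); A is off by 40.1 km.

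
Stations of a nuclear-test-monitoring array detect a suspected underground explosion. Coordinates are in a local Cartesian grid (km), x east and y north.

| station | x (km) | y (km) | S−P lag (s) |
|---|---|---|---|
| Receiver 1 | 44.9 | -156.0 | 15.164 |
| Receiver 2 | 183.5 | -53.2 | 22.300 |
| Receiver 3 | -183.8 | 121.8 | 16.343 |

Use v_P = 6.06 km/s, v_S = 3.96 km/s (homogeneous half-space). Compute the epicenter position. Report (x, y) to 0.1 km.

-69.9 km east, -26.2 km north

Distance from S−P lag: d = Δt · v_P v_S / (v_P − v_S) = Δt · (6.06·3.96)/(6.06−3.96) ≈ 11.4274·Δt.
So d_Receiver 1 = 173.29, d_Receiver 2 = 254.83, d_Receiver 3 = 186.76 km.
Circle about each station: (x − 44.9)² + (y + 156.0)² = 173.29²; (x − 183.5)² + (y + 53.2)² = 254.83²; (x + 183.8)² + (y − 121.8)² = 186.76².
Subtracting the Receiver 1 equation from the Receiver 2 and Receiver 3 equations removes the quadratic terms:
277.2 x + 205.6 y = -24758.42
-457.4 x + 555.6 y = 17415.80
Solving the 2×2 system: x ≈ -69.9, y ≈ -26.2 km.
Check against Receiver 1 (with the unrounded x, y): √((x − 44.9)²+(y + 156.0)²) = 173.28 ≈ 173.29 km. ✓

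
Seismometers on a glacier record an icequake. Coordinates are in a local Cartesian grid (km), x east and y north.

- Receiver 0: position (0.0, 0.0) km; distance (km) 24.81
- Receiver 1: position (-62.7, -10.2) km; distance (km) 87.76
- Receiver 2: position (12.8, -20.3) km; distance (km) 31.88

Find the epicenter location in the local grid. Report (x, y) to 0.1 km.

Circle about each station: x² + y² = 24.81²; (x + 62.7)² + (y + 10.2)² = 87.76²; (x − 12.8)² + (y + 20.3)² = 31.88².
Subtracting pairs of circle equations eliminates x²+y² and gives linear equations (the radical axes):
-125.4 x − 20.4 y = -3050.95
25.6 x − 40.6 y = 175.13
Solving the 2×2 system: x ≈ 22.7, y ≈ 10.0 km.

22.7 km east, 10.0 km north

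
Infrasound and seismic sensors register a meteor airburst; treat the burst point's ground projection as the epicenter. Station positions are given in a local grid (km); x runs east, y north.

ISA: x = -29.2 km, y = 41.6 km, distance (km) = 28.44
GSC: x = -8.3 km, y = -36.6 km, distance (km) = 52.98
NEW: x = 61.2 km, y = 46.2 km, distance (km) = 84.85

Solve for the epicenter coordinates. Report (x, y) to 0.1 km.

Circle about each station: (x + 29.2)² + (y − 41.6)² = 28.44²; (x + 8.3)² + (y + 36.6)² = 52.98²; (x − 61.2)² + (y − 46.2)² = 84.85².
Subtracting pairs of circle equations eliminates x²+y² and gives linear equations (the radical axes):
41.8 x − 156.4 y = -3172.80
180.8 x + 9.2 y = -3094.01
Solving the 2×2 system: x ≈ -17.9, y ≈ 15.5 km.
Check against ISA (with the unrounded x, y): √((x + 29.2)²+(y − 41.6)²) = 28.44 ≈ 28.44 km. ✓

(-17.9, 15.5)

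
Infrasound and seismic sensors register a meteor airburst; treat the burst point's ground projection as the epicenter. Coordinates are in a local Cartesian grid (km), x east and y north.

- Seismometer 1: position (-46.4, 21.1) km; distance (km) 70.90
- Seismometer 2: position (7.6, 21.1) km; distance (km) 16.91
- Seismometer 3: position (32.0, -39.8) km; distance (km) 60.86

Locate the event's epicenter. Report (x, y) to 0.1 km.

(24.5, 20.6)

Circle about each station: (x + 46.4)² + (y − 21.1)² = 70.90²; (x − 7.6)² + (y − 21.1)² = 16.91²; (x − 32.0)² + (y + 39.8)² = 60.86².
Subtracting pairs of circle equations eliminates x²+y² and gives linear equations (the radical axes):
108.0 x + 0.0 y = 2645.66
156.8 x − 121.8 y = 1332.74
Solving the 2×2 system: x ≈ 24.5, y ≈ 20.6 km.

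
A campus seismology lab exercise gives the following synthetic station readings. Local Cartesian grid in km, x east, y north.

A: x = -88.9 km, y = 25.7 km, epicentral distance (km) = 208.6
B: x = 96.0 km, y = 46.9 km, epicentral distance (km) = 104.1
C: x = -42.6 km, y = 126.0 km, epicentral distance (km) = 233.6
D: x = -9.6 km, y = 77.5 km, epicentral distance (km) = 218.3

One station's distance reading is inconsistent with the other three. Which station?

D

Solve using three stations at a time. Using A, B, C (subtract circle equations pairwise → linear system) gives (x, y) ≈ (102.6, -57.0).
Distances from that point to each station vs reported:
  A: calculated 208.6 vs reported 208.6 → residual 0.0 km
  B: calculated 104.1 vs reported 104.1 → residual 0.0 km
  C: calculated 233.6 vs reported 233.6 → residual 0.0 km
  D: calculated 175.1 vs reported 218.3 → residual 43.2 km
A, B, C are mutually consistent (residuals ≈ 0); D is off by 43.2 km.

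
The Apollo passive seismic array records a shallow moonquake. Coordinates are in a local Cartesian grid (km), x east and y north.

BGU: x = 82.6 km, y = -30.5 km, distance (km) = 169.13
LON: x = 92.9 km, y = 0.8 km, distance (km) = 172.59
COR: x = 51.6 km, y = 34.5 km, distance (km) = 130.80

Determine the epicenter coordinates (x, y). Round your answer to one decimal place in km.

Circle about each station: (x − 82.6)² + (y + 30.5)² = 169.13²; (x − 92.9)² + (y − 0.8)² = 172.59²; (x − 51.6)² + (y − 34.5)² = 130.80².
Subtracting the BGU equation from the LON and COR equations removes the quadratic terms:
20.6 x + 62.6 y = -304.31
-62.0 x + 130.0 y = 7596.12
Solving the 2×2 system: x ≈ -78.5, y ≈ 21.0 km.

-78.5 km east, 21.0 km north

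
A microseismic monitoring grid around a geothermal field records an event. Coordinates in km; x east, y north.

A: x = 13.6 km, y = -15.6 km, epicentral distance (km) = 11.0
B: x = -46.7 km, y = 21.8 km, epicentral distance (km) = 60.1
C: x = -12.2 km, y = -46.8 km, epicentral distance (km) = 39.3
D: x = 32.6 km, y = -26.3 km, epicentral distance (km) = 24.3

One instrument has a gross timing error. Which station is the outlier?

Solve using three stations at a time. Using A, B, C (subtract circle equations pairwise → linear system) gives (x, y) ≈ (3.7, -10.9).
Distances from that point to each station vs reported:
  A: calculated 10.9 vs reported 11.0 → residual 0.1 km
  B: calculated 60.1 vs reported 60.1 → residual 0.0 km
  C: calculated 39.3 vs reported 39.3 → residual 0.0 km
  D: calculated 32.7 vs reported 24.3 → residual 8.4 km
A, B, C are mutually consistent (residuals ≈ 0); D is off by 8.4 km.

D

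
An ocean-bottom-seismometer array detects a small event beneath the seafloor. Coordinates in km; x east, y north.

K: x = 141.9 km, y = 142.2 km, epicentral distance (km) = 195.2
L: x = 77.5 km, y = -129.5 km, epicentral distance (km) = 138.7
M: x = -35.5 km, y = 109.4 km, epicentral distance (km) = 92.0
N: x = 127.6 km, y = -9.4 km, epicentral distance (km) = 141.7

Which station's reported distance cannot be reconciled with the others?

L

Solve using three stations at a time. Using K, M, N (subtract circle equations pairwise → linear system) gives (x, y) ≈ (-10.9, 20.7).
Distances from that point to each station vs reported:
  K: calculated 195.2 vs reported 195.2 → residual 0.0 km
  L: calculated 174.3 vs reported 138.7 → residual 35.6 km
  M: calculated 92.1 vs reported 92.0 → residual 0.1 km
  N: calculated 141.7 vs reported 141.7 → residual 0.0 km
K, M, N are mutually consistent (residuals ≈ 0); L is off by 35.6 km.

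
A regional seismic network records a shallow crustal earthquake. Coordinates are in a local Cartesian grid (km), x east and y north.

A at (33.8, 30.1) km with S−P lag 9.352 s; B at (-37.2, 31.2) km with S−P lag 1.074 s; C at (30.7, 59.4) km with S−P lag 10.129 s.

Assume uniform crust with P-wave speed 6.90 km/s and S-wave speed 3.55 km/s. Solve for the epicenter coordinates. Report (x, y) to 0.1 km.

(-34.3, 23.9)

Distance from S−P lag: d = Δt · v_P v_S / (v_P − v_S) = Δt · (6.90·3.55)/(6.90−3.55) ≈ 7.3119·Δt.
So d_A = 68.38, d_B = 7.85, d_C = 74.06 km.
Circle about each station: (x − 33.8)² + (y − 30.1)² = 68.38²; (x + 37.2)² + (y − 31.2)² = 7.85²; (x − 30.7)² + (y − 59.4)² = 74.06².
Subtracting pairs of circle equations eliminates x²+y² and gives linear equations (the radical axes):
-142.0 x + 2.2 y = 4923.03
-6.2 x + 58.6 y = 1613.34
Solving the 2×2 system: x ≈ -34.3, y ≈ 23.9 km.
Check against A (with the unrounded x, y): √((x − 33.8)²+(y − 30.1)²) = 68.38 ≈ 68.38 km. ✓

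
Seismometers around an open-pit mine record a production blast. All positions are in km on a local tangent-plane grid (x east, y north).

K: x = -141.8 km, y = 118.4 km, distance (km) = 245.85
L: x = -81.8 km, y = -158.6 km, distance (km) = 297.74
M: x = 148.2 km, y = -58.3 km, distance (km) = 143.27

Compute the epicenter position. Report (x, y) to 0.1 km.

Circle about each station: (x + 141.8)² + (y − 118.4)² = 245.85²; (x + 81.8)² + (y + 158.6)² = 297.74²; (x − 148.2)² + (y + 58.3)² = 143.27².
Subtracting the K equation from the L and M equations removes the quadratic terms:
120.0 x − 554.0 y = -30487.49
580.0 x − 353.4 y = 31152.26
Solving the 2×2 system: x ≈ 100.5, y ≈ 76.8 km.
Check against K (with the unrounded x, y): √((x + 141.8)²+(y − 118.4)²) = 245.85 ≈ 245.85 km. ✓

100.5 km east, 76.8 km north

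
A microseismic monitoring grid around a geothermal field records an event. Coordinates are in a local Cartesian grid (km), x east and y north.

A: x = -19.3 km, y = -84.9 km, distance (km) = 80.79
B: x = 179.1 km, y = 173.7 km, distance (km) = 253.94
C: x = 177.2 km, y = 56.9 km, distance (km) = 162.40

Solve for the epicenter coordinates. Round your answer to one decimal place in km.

(51.4, -45.8)

Circle about each station: (x + 19.3)² + (y + 84.9)² = 80.79²; (x − 179.1)² + (y − 173.7)² = 253.94²; (x − 177.2)² + (y − 56.9)² = 162.40².
Subtracting the A equation from the B and C equations removes the quadratic terms:
396.8 x + 517.2 y = -3290.50
393.0 x + 283.6 y = 7210.21
Solving the 2×2 system: x ≈ 51.4, y ≈ -45.8 km.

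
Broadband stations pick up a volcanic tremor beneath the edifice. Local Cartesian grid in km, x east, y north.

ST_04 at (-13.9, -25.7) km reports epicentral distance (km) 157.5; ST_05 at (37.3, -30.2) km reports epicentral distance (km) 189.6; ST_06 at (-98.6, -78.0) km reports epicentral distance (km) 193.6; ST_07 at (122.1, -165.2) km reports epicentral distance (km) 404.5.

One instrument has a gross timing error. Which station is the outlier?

Solve using three stations at a time. Using ST_04, ST_05, ST_06 (subtract circle equations pairwise → linear system) gives (x, y) ≈ (-84.5, 115.1).
Distances from that point to each station vs reported:
  ST_04: calculated 157.5 vs reported 157.5 → residual 0.0 km
  ST_05: calculated 189.6 vs reported 189.6 → residual 0.0 km
  ST_06: calculated 193.6 vs reported 193.6 → residual 0.0 km
  ST_07: calculated 348.3 vs reported 404.5 → residual 56.2 km
ST_04, ST_05, ST_06 are mutually consistent (residuals ≈ 0); ST_07 is off by 56.2 km.

ST_07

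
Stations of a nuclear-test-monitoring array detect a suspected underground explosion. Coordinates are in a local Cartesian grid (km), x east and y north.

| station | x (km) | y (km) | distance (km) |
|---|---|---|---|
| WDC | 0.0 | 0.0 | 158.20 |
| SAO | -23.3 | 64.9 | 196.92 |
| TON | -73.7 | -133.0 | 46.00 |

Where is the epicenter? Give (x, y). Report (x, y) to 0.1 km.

-113.6 km east, -110.1 km north

Circle about each station: x² + y² = 158.20²; (x + 23.3)² + (y − 64.9)² = 196.92²; (x + 73.7)² + (y + 133.0)² = 46.00².
Subtracting pairs of circle equations eliminates x²+y² and gives linear equations (the radical axes):
-46.6 x + 129.8 y = -8995.35
-147.4 x − 266.0 y = 46031.93
Solving the 2×2 system: x ≈ -113.6, y ≈ -110.1 km.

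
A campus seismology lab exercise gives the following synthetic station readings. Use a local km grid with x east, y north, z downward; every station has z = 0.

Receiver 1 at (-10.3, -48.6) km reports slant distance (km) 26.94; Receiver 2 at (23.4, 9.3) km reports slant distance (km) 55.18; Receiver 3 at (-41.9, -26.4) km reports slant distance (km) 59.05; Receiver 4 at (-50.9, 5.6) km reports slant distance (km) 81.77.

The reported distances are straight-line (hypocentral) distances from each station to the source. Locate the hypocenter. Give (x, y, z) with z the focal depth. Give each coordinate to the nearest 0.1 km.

(13.3, -43.6, 12.0)

Each station gives a sphere (x−x_i)² + (y−y_i)² + z² = d_i² (stations at z=0).
Subtracting the Receiver 1 sphere from Receiver 2 and Receiver 3: z² cancels, leaving linear equations in x and y:
67.4 x + 115.8 y = -4153.07
-63.2 x + 44.4 y = -2776.62
Solving: x ≈ 13.300, y ≈ -43.605 km (keep extra digits for the depth step; rounded: 13.3, -43.6).
Then from the Receiver 1 sphere: z² = 26.94² − (x + 10.3)² − (y + 48.6)² with x = 13.300, y = -43.605, so z ≈ 11.994 ≈ 12.0 km.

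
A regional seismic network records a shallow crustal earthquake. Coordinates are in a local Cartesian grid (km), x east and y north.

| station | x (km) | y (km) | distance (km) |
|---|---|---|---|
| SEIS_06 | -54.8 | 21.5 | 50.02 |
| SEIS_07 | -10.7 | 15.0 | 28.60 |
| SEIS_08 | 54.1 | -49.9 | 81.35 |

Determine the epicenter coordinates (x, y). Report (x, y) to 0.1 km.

Circle about each station: (x + 54.8)² + (y − 21.5)² = 50.02²; (x + 10.7)² + (y − 15.0)² = 28.60²; (x − 54.1)² + (y + 49.9)² = 81.35².
Subtracting the SEIS_06 equation from the SEIS_07 and SEIS_08 equations removes the quadratic terms:
88.2 x − 13.0 y = -1441.76
217.8 x − 142.8 y = -2164.29
Solving the 2×2 system: x ≈ -18.2, y ≈ -12.6 km.

(-18.2, -12.6)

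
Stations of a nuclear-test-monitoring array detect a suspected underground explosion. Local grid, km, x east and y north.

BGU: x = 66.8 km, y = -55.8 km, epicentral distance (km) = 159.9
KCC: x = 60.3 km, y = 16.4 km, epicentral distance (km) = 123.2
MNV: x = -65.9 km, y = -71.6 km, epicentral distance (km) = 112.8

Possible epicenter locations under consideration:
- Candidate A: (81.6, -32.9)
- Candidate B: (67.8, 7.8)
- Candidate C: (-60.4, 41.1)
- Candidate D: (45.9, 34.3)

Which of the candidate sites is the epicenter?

For each candidate, compare |candidate − station| to the reported distance:
Candidate A: residuals BGU 132.6, KCC 69.5, MNV 39.7 → max 132.6 km
Candidate B: residuals BGU 96.3, KCC 111.8, MNV 42.7 → max 111.8 km
Candidate C: residuals BGU 0.0, KCC 0.0, MNV 0.0 → max 0.0 km
Candidate D: residuals BGU 67.4, KCC 100.2, MNV 41.2 → max 100.2 km
Only Candidate C has all residuals ≈ 0.

Candidate C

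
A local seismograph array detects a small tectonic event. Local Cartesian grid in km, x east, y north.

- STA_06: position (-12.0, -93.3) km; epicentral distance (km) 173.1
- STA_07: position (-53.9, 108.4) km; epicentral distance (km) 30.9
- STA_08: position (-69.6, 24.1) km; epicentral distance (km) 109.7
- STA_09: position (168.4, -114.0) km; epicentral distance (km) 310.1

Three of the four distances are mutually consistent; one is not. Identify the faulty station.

STA_06

Solve using three stations at a time. Using STA_07, STA_08, STA_09 (subtract circle equations pairwise → linear system) gives (x, y) ≈ (-28.3, 125.7).
Distances from that point to each station vs reported:
  STA_06: calculated 219.6 vs reported 173.1 → residual 46.5 km
  STA_07: calculated 30.9 vs reported 30.9 → residual 0.0 km
  STA_08: calculated 109.7 vs reported 109.7 → residual 0.0 km
  STA_09: calculated 310.1 vs reported 310.1 → residual 0.0 km
STA_07, STA_08, STA_09 are mutually consistent (residuals ≈ 0); STA_06 is off by 46.5 km.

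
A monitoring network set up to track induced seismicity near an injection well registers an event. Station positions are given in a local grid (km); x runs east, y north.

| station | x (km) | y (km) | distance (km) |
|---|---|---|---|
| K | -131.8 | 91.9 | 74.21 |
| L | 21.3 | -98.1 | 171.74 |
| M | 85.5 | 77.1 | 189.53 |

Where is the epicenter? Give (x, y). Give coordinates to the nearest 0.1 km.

(-97.1, 26.3)

Circle about each station: (x + 131.8)² + (y − 91.9)² = 74.21²; (x − 21.3)² + (y + 98.1)² = 171.74²; (x − 85.5)² + (y − 77.1)² = 189.53².
Subtracting the K equation from the L and M equations removes the quadratic terms:
306.2 x − 380.0 y = -39727.05
434.6 x − 29.6 y = -42976.69
Solving the 2×2 system: x ≈ -97.1, y ≈ 26.3 km.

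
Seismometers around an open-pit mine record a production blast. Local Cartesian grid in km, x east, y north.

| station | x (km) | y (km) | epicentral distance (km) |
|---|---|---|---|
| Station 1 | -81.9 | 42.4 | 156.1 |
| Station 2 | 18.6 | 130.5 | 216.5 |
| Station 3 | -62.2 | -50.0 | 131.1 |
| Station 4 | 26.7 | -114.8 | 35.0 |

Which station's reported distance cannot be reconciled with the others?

Station 3

Solve using three stations at a time. Using Station 1, Station 2, Station 4 (subtract circle equations pairwise → linear system) gives (x, y) ≈ (7.3, -85.7).
Distances from that point to each station vs reported:
  Station 1: calculated 156.1 vs reported 156.1 → residual 0.0 km
  Station 2: calculated 216.5 vs reported 216.5 → residual 0.0 km
  Station 3: calculated 78.1 vs reported 131.1 → residual 53.0 km
  Station 4: calculated 35.0 vs reported 35.0 → residual 0.0 km
Station 1, Station 2, Station 4 are mutually consistent (residuals ≈ 0); Station 3 is off by 53.0 km.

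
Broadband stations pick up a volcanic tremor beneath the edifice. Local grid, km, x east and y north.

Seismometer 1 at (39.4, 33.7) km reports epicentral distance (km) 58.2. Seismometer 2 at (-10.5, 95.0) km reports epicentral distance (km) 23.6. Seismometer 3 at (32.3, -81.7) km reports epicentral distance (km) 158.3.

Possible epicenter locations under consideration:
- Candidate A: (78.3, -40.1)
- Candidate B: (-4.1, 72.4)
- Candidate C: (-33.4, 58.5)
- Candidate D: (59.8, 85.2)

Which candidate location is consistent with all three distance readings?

Candidate B

For each candidate, compare |candidate − station| to the reported distance:
Candidate A: residuals Seismometer 1 25.2, Seismometer 2 138.1, Seismometer 3 96.3 → max 138.1 km
Candidate B: residuals Seismometer 1 0.0, Seismometer 2 0.1, Seismometer 3 0.0 → max 0.1 km
Candidate C: residuals Seismometer 1 18.7, Seismometer 2 19.5, Seismometer 3 3.5 → max 19.5 km
Candidate D: residuals Seismometer 1 2.8, Seismometer 2 47.4, Seismometer 3 10.9 → max 47.4 km
Only Candidate B has all residuals ≈ 0.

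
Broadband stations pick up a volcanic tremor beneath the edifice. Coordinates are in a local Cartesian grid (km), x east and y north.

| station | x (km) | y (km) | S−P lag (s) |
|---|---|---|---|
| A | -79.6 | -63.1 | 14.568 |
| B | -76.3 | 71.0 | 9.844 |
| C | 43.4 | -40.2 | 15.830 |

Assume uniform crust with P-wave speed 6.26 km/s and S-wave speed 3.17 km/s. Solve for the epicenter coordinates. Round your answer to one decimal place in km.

-38.0 km east, 20.7 km north

Distance from S−P lag: d = Δt · v_P v_S / (v_P − v_S) = Δt · (6.26·3.17)/(6.26−3.17) ≈ 6.4221·Δt.
So d_A = 93.56, d_B = 63.22, d_C = 101.66 km.
Circle about each station: (x + 79.6)² + (y + 63.1)² = 93.56²; (x + 76.3)² + (y − 71.0)² = 63.22²; (x − 43.4)² + (y + 40.2)² = 101.66².
Subtracting pairs of circle equations eliminates x²+y² and gives linear equations (the radical axes):
6.6 x + 268.2 y = 5301.63
246.0 x + 45.8 y = -8399.45
Solving the 2×2 system: x ≈ -38.0, y ≈ 20.7 km.
Check against A (with the unrounded x, y): √((x + 79.6)²+(y + 63.1)²) = 93.56 ≈ 93.56 km. ✓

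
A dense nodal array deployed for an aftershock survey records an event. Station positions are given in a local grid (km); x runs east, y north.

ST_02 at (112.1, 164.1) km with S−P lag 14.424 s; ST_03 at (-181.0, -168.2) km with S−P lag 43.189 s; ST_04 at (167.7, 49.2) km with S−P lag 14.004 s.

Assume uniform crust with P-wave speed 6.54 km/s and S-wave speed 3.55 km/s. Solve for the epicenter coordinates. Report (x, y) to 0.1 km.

Distance from S−P lag: d = Δt · v_P v_S / (v_P − v_S) = Δt · (6.54·3.55)/(6.54−3.55) ≈ 7.7649·Δt.
So d_ST_02 = 112.00, d_ST_03 = 335.36, d_ST_04 = 108.74 km.
Circle about each station: (x − 112.1)² + (y − 164.1)² = 112.00²; (x + 181.0)² + (y + 168.2)² = 335.36²; (x − 167.7)² + (y − 49.2)² = 108.74².
Subtracting the ST_02 equation from the ST_03 and ST_04 equations removes the quadratic terms:
-586.2 x − 664.6 y = -78365.31
111.2 x − 229.8 y = -8231.68
Solving the 2×2 system: x ≈ 60.1, y ≈ 64.9 km.
Check against ST_02 (with the unrounded x, y): √((x − 112.1)²+(y − 164.1)²) = 112.00 ≈ 112.00 km. ✓

(60.1, 64.9)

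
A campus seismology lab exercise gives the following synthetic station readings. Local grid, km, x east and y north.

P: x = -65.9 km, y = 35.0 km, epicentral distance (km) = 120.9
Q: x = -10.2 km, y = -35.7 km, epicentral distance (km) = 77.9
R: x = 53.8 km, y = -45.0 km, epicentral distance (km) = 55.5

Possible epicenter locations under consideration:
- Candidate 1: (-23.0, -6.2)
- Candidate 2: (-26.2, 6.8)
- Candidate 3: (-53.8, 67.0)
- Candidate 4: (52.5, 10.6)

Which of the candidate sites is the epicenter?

For each candidate, compare |candidate − station| to the reported distance:
Candidate 1: residuals P 61.4, Q 45.7, R 30.5 → max 61.4 km
Candidate 2: residuals P 72.2, Q 32.5, R 39.8 → max 72.2 km
Candidate 3: residuals P 86.7, Q 33.7, R 99.8 → max 99.8 km
Candidate 4: residuals P 0.0, Q 0.0, R 0.1 → max 0.1 km
Only Candidate 4 has all residuals ≈ 0.

Candidate 4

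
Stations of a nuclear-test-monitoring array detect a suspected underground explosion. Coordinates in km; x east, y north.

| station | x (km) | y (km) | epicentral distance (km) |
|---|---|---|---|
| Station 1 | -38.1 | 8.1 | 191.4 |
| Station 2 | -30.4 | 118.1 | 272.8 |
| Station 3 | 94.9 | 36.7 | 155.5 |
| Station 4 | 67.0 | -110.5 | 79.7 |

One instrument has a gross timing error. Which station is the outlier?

Station 4

Solve using three stations at a time. Using Station 1, Station 2, Station 3 (subtract circle equations pairwise → linear system) gives (x, y) ≈ (105.5, -118.4).
Distances from that point to each station vs reported:
  Station 1: calculated 191.4 vs reported 191.4 → residual 0.0 km
  Station 2: calculated 272.8 vs reported 272.8 → residual 0.0 km
  Station 3: calculated 155.5 vs reported 155.5 → residual 0.0 km
  Station 4: calculated 39.3 vs reported 79.7 → residual 40.4 km
Station 1, Station 2, Station 3 are mutually consistent (residuals ≈ 0); Station 4 is off by 40.4 km.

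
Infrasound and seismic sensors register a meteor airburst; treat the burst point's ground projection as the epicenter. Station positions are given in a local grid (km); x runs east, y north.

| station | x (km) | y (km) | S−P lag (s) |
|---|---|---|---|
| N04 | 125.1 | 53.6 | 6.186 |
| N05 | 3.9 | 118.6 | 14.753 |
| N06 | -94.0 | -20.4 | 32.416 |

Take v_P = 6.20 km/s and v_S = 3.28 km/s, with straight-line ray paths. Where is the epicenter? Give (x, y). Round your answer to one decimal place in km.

Distance from S−P lag: d = Δt · v_P v_S / (v_P − v_S) = Δt · (6.20·3.28)/(6.20−3.28) ≈ 6.9644·Δt.
So d_N04 = 43.08, d_N05 = 102.75, d_N06 = 225.76 km.
Circle about each station: (x − 125.1)² + (y − 53.6)² = 43.08²; (x − 3.9)² + (y − 118.6)² = 102.75²; (x + 94.0)² + (y + 20.4)² = 225.76².
Subtracting pairs of circle equations eliminates x²+y² and gives linear equations (the radical axes):
-242.4 x + 130.0 y = -13143.48
-438.2 x − 148.0 y = -58382.50
Solving the 2×2 system: x ≈ 102.7, y ≈ 90.4 km.
Check against N04 (with the unrounded x, y): √((x − 125.1)²+(y − 53.6)²) = 43.08 ≈ 43.08 km. ✓

x ≈ 102.7 km, y ≈ 90.4 km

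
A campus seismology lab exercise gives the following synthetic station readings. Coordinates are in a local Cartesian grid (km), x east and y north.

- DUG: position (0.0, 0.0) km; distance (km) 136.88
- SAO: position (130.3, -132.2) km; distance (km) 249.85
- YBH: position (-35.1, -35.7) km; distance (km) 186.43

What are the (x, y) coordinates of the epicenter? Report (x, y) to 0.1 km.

(78.4, 112.2)

Circle about each station: x² + y² = 136.88²; (x − 130.3)² + (y + 132.2)² = 249.85²; (x + 35.1)² + (y + 35.7)² = 186.43².
Subtracting pairs of circle equations eliminates x²+y² and gives linear equations (the radical axes):
260.6 x − 264.4 y = -9233.96
-70.2 x − 71.4 y = -13513.51
Solving the 2×2 system: x ≈ 78.4, y ≈ 112.2 km.
Check against DUG (with the unrounded x, y): √(x²+y²) = 136.86 ≈ 136.88 km. ✓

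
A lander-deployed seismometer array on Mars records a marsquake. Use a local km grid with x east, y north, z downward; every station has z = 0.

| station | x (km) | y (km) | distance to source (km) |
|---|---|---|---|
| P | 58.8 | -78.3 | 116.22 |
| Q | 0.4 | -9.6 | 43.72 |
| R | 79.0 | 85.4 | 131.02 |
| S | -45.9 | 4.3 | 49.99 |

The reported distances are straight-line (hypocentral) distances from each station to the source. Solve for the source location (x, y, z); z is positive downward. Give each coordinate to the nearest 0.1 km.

Each station gives a sphere (x−x_i)² + (y−y_i)² + z² = d_i² (stations at z=0).
Subtracting the P sphere from Q and R: z² cancels, leaving linear equations in x and y:
-116.8 x + 137.4 y = 2099.64
40.4 x + 327.4 y = 286.68
Solving: x ≈ -14.798, y ≈ 2.702 km (keep extra digits for the depth step; rounded: -14.8, 2.7).
Then from the P sphere: z² = 116.22² − (x − 58.8)² − (y + 78.3)² with x = -14.798, y = 2.702, so z ≈ 39.104 ≈ 39.1 km.

x ≈ -14.8 km, y ≈ 2.7 km, depth ≈ 39.1 km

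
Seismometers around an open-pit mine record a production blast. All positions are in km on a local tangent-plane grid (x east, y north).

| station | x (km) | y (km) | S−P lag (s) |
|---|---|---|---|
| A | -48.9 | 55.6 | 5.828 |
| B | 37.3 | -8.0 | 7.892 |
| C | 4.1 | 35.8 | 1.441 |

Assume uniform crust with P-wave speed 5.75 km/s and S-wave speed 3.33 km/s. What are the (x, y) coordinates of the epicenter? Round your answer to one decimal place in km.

Distance from S−P lag: d = Δt · v_P v_S / (v_P − v_S) = Δt · (5.75·3.33)/(5.75−3.33) ≈ 7.9122·Δt.
So d_A = 46.11, d_B = 62.44, d_C = 11.40 km.
Circle about each station: (x + 48.9)² + (y − 55.6)² = 46.11²; (x − 37.3)² + (y + 8.0)² = 62.44²; (x − 4.1)² + (y − 35.8)² = 11.40².
Subtracting the A equation from the B and C equations removes the quadratic terms:
172.4 x − 127.2 y = -5799.90
106.0 x − 39.6 y = -2187.95
Solving the 2×2 system: x ≈ -7.3, y ≈ 35.7 km.
Check against A (with the unrounded x, y): √((x + 48.9)²+(y − 55.6)²) = 46.11 ≈ 46.11 km. ✓

x ≈ -7.3 km, y ≈ 35.7 km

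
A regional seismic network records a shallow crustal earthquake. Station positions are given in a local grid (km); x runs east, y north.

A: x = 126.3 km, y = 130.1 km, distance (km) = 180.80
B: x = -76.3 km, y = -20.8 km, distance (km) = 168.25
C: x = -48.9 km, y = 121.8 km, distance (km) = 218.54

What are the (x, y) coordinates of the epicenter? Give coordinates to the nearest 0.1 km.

Circle about each station: (x − 126.3)² + (y − 130.1)² = 180.80²; (x + 76.3)² + (y + 20.8)² = 168.25²; (x + 48.9)² + (y − 121.8)² = 218.54².
Subtracting pairs of circle equations eliminates x²+y² and gives linear equations (the radical axes):
-405.2 x − 301.8 y = -22242.79
-350.4 x − 16.6 y = -30722.34
Solving the 2×2 system: x ≈ 89.9, y ≈ -47.0 km.

x ≈ 89.9 km, y ≈ -47.0 km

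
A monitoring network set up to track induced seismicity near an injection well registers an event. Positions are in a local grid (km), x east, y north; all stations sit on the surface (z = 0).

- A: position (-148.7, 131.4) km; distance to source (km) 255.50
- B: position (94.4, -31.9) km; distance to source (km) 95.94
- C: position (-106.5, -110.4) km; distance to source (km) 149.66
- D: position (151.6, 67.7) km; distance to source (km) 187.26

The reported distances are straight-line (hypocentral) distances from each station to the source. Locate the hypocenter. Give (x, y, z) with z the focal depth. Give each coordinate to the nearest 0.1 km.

(19.5, -52.5, 56.3)

Each station gives a sphere (x−x_i)² + (y−y_i)² + z² = d_i² (stations at z=0).
Subtracting the A sphere from B and C: z² cancels, leaving linear equations in x and y:
486.2 x − 326.6 y = 26627.09
84.4 x − 483.6 y = 27034.89
Solving: x ≈ 19.499, y ≈ -52.500 km (keep extra digits for the depth step; rounded: 19.5, -52.5).
Then from the A sphere: z² = 255.50² − (x + 148.7)² − (y − 131.4)² with x = 19.499, y = -52.500, so z ≈ 56.304 ≈ 56.3 km.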